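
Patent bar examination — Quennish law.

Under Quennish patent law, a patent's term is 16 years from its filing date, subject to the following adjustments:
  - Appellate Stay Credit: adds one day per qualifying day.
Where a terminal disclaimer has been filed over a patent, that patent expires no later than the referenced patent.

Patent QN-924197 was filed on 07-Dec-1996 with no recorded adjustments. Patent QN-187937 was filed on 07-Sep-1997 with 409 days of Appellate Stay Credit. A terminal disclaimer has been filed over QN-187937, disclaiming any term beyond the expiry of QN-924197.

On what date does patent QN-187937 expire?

December 7, 2012

Natural term of QN-187937:
  Base: filing + 16 years → 7 September 2013.
  Appellate Stay Credit: +409 days → 21 October 2014.
Expiry of referenced patent QN-924197:
  Base: filing + 16 years → 7 December 2012.
Terminal disclaimer: QN-187937 expires on the earlier of 21 October 2014 and 7 December 2012.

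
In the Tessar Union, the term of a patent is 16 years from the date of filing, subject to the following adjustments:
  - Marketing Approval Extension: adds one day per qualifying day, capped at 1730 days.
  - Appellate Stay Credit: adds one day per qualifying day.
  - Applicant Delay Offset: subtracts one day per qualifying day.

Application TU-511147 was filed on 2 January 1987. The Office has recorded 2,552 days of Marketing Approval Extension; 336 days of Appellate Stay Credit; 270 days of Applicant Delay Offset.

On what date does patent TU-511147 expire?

Base term: filing date + 16 years → 2 January 2003.
Marketing Approval Extension: 2552 days claimed exceeds the 1730-day cap, so +1730 days → 28 September 2007.
Appellate Stay Credit: +336 days → 29 August 2008.
Applicant Delay Offset: −270 days → 3 December 2007.

December 3, 2007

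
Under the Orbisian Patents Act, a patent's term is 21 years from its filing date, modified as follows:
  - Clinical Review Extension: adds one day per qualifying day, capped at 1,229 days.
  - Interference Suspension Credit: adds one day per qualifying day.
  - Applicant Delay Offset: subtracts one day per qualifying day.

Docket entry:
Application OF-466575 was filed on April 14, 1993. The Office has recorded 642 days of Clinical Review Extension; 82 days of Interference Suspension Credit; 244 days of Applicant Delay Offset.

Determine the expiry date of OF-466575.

August 7, 2015

Base term: filing date + 21 years → 14 April 2014.
Clinical Review Extension: 642 days (within the 1229-day cap) → +642 days → 16 January 2016.
Interference Suspension Credit: +82 days → 7 April 2016.
Applicant Delay Offset: −244 days → 7 August 2015.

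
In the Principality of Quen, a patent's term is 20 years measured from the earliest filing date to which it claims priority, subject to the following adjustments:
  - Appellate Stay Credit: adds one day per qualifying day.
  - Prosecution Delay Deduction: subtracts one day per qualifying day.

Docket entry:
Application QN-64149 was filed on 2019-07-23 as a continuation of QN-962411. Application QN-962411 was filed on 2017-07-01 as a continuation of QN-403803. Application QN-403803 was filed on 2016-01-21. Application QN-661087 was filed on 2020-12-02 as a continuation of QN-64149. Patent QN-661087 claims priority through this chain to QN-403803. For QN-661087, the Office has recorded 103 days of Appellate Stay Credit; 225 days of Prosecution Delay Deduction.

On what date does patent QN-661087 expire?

Earliest priority filing: 21 January 2016.
Base term: 21 January 2016 + 20 years → 21 January 2036.
Appellate Stay Credit: +103 days → 3 May 2036.
Prosecution Delay Deduction: −225 days → 21 September 2035.

September 21, 2035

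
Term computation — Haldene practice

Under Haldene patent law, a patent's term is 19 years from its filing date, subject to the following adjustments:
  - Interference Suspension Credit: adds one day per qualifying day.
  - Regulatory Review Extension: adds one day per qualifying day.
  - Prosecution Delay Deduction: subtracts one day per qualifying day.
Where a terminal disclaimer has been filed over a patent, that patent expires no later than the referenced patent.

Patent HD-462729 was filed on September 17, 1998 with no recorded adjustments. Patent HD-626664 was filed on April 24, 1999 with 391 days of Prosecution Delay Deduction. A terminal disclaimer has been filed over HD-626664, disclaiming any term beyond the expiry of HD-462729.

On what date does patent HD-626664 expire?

March 29, 2017

Natural term of HD-626664:
  Base: filing + 19 years → 24 April 2018.
  Prosecution Delay Deduction: −391 days → 29 March 2017.
Expiry of referenced patent HD-462729:
  Base: filing + 19 years → 17 September 2017.
Terminal disclaimer: HD-626664 expires on the earlier of 29 March 2017 and 17 September 2017.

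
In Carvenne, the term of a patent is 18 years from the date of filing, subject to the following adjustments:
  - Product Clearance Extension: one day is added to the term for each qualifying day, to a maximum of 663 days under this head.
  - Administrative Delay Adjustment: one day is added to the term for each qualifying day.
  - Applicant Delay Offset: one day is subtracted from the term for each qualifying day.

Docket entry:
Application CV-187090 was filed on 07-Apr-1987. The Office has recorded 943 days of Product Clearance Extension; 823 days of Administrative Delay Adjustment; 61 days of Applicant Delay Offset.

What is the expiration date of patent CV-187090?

Base term: filing date + 18 years → 7 April 2005.
Product Clearance Extension: 943 days claimed exceeds the 663-day cap, so +663 days → 30 January 2007.
Administrative Delay Adjustment: +823 days → 2 May 2009.
Applicant Delay Offset: −61 days → 2 March 2009.

2009-03-02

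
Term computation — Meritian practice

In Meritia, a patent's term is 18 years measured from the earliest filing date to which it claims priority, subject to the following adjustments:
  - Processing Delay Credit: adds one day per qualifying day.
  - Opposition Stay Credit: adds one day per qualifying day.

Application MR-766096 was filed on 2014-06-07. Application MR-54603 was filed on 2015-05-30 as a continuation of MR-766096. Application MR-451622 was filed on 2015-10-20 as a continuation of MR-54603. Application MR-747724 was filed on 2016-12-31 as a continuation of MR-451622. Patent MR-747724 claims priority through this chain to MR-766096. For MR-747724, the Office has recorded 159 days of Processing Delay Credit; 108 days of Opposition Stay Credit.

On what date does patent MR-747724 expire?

2033-03-01

Earliest priority filing: 7 June 2014.
Base term: 7 June 2014 + 18 years → 7 June 2032.
Processing Delay Credit: +159 days → 13 November 2032.
Opposition Stay Credit: +108 days → 1 March 2033.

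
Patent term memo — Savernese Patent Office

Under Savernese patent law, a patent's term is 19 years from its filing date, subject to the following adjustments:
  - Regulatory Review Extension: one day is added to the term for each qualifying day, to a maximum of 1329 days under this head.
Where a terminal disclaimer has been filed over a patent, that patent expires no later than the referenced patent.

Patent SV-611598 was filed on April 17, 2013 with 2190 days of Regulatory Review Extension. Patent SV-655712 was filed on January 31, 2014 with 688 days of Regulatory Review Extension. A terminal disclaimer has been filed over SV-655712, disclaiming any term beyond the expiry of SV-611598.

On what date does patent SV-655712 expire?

Natural term of SV-655712:
  Base: filing + 19 years → 31 January 2033.
  Regulatory Review Extension: 688 days (within the 1329-day cap) → +688 days → 20 December 2034.
Expiry of referenced patent SV-611598:
  Base: filing + 19 years → 17 April 2032.
  Regulatory Review Extension: 2190 days claimed exceeds the 1329-day cap, so +1329 days → 7 December 2035.
Terminal disclaimer: SV-655712 expires on the earlier of 20 December 2034 and 7 December 2035.

2034-12-20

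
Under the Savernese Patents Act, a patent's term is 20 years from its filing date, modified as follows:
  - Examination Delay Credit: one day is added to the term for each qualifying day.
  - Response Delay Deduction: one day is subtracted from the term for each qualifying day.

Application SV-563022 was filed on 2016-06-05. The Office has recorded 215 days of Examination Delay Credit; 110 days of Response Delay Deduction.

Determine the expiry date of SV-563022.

2036-09-18

Base term: filing date + 20 years → 5 June 2036.
Examination Delay Credit: +215 days → 6 January 2037.
Response Delay Deduction: −110 days → 18 September 2036.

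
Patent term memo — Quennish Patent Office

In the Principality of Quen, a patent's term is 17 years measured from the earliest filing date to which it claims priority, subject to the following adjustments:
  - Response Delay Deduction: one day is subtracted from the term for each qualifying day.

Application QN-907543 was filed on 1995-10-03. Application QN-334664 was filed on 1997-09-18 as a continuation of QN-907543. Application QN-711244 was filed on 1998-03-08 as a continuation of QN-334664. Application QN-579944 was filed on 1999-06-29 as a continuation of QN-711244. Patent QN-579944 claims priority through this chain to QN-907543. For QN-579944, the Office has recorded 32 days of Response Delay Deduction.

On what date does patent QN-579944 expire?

Earliest priority filing: 3 October 1995.
Base term: 3 October 1995 + 17 years → 3 October 2012.
Response Delay Deduction: −32 days → 1 September 2012.

September 1, 2012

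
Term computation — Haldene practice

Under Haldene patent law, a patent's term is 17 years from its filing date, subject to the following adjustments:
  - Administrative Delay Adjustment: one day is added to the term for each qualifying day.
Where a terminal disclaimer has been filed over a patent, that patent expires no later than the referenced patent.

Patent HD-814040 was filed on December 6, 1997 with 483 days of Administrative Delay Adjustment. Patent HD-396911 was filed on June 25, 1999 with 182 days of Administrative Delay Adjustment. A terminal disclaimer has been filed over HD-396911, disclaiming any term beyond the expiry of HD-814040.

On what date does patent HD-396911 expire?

April 2, 2016

Natural term of HD-396911:
  Base: filing + 17 years → 25 June 2016.
  Administrative Delay Adjustment: +182 days → 24 December 2016.
Expiry of referenced patent HD-814040:
  Base: filing + 17 years → 6 December 2014.
  Administrative Delay Adjustment: +483 days → 2 April 2016.
Terminal disclaimer: HD-396911 expires on the earlier of 24 December 2016 and 2 April 2016.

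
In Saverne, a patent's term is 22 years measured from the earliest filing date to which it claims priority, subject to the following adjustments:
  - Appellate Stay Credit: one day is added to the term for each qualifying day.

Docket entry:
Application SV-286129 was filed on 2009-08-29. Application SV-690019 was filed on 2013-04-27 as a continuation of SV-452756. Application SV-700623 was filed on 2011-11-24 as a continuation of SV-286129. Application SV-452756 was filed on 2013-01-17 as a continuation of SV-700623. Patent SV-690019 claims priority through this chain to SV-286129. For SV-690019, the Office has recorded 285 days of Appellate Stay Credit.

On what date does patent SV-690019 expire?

Earliest priority filing: 29 August 2009.
Base term: 29 August 2009 + 22 years → 29 August 2031.
Appellate Stay Credit: +285 days → 9 June 2032.

2032-06-09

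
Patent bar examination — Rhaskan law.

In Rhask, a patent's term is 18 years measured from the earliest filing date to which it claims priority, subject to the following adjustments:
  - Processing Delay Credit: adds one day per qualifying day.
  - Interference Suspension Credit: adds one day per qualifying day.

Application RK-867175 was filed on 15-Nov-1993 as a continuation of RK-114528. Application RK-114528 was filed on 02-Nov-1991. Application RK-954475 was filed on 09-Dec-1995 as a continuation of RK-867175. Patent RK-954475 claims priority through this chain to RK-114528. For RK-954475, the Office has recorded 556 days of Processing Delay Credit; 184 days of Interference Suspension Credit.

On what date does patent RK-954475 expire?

Earliest priority filing: 2 November 1991.
Base term: 2 November 1991 + 18 years → 2 November 2009.
Processing Delay Credit: +556 days → 12 May 2011.
Interference Suspension Credit: +184 days → 12 November 2011.

2011-11-12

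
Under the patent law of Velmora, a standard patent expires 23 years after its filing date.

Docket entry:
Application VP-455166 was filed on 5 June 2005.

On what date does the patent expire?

Filing date + 23 years → 5 June 2028.

June 5, 2028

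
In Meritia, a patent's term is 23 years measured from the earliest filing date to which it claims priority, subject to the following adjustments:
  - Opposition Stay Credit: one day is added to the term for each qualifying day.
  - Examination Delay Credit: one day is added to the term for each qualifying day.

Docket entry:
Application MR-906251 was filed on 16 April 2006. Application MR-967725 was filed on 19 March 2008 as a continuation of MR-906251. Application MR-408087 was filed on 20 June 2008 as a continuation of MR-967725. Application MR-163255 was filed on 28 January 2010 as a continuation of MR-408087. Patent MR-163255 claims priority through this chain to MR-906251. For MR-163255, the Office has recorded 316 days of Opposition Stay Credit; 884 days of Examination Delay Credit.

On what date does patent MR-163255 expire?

Earliest priority filing: 16 April 2006.
Base term: 16 April 2006 + 23 years → 16 April 2029.
Opposition Stay Credit: +316 days → 26 February 2030.
Examination Delay Credit: +884 days → 29 July 2032.

July 29, 2032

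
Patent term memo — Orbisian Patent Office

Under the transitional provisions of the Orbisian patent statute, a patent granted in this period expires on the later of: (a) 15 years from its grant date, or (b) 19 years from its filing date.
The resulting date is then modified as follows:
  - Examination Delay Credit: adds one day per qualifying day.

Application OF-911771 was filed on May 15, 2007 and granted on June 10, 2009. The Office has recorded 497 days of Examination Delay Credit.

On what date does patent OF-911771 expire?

2027-09-24

(a) grant + 15 years → 10 June 2024.
(b) filing + 19 years → 15 May 2026.
Later of the two: 15 May 2026.
Examination Delay Credit: +497 days → 24 September 2027.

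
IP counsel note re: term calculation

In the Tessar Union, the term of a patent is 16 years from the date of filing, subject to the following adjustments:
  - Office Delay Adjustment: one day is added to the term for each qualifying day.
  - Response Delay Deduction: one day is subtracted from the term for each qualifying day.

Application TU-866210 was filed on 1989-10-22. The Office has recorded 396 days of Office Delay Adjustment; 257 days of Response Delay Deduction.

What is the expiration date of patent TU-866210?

Base term: filing date + 16 years → 22 October 2005.
Office Delay Adjustment: +396 days → 22 November 2006.
Response Delay Deduction: −257 days → 10 March 2006.

2006-03-10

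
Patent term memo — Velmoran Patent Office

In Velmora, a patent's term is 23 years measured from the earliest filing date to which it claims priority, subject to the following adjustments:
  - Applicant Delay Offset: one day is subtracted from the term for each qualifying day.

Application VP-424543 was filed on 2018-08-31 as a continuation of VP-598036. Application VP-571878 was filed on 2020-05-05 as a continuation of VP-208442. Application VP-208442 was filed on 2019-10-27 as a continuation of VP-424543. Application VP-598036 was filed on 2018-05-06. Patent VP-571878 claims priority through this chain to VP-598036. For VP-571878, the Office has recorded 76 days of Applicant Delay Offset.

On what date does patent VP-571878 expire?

2041-02-19

Earliest priority filing: 6 May 2018.
Base term: 6 May 2018 + 23 years → 6 May 2041.
Applicant Delay Offset: −76 days → 19 February 2041.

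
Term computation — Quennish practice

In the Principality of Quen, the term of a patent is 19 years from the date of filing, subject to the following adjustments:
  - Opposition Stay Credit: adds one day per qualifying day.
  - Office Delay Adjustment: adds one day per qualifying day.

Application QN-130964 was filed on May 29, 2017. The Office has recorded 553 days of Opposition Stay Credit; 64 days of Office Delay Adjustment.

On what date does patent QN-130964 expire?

Base term: filing date + 19 years → 29 May 2036.
Opposition Stay Credit: +553 days → 3 December 2037.
Office Delay Adjustment: +64 days → 5 February 2038.

February 5, 2038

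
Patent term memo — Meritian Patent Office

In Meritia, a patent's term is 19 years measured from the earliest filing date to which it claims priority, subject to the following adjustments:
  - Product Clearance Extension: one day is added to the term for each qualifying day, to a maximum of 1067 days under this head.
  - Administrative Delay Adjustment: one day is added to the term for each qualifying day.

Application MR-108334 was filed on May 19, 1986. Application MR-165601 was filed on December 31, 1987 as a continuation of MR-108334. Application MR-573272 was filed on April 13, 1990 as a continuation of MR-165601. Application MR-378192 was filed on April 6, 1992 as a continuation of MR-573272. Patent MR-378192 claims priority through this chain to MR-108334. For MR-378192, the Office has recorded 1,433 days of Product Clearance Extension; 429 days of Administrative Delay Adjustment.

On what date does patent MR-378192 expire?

June 23, 2009

Earliest priority filing: 19 May 1986.
Base term: 19 May 1986 + 19 years → 19 May 2005.
Product Clearance Extension: 1433 days claimed exceeds the 1067-day cap, so +1067 days → 20 April 2008.
Administrative Delay Adjustment: +429 days → 23 June 2009.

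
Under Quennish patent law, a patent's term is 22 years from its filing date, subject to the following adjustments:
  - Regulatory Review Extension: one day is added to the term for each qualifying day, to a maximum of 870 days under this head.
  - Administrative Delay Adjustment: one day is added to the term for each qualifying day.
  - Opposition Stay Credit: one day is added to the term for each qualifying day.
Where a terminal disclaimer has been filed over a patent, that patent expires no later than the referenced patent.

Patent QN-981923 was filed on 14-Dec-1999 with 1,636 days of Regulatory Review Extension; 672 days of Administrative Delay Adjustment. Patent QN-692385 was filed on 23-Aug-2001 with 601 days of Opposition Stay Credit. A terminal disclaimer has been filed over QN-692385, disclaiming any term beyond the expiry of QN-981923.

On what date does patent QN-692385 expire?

Natural term of QN-692385:
  Base: filing + 22 years → 23 August 2023.
  Opposition Stay Credit: +601 days → 15 April 2025.
Expiry of referenced patent QN-981923:
  Base: filing + 22 years → 14 December 2021.
  Regulatory Review Extension: 1636 days claimed exceeds the 870-day cap, so +870 days → 2 May 2024.
  Administrative Delay Adjustment: +672 days → 5 March 2026.
Terminal disclaimer: QN-692385 expires on the earlier of 15 April 2025 and 5 March 2026.

2025-04-15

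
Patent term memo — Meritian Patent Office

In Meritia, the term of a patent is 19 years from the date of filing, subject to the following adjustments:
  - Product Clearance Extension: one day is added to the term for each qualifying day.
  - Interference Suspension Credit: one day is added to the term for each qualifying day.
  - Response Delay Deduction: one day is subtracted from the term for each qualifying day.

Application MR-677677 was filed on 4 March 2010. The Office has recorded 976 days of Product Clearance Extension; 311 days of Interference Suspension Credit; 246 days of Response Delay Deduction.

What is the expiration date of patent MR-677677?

Base term: filing date + 19 years → 4 March 2029.
Product Clearance Extension: +976 days → 5 November 2031.
Interference Suspension Credit: +311 days → 11 September 2032.
Response Delay Deduction: −246 days → 9 January 2032.

January 9, 2032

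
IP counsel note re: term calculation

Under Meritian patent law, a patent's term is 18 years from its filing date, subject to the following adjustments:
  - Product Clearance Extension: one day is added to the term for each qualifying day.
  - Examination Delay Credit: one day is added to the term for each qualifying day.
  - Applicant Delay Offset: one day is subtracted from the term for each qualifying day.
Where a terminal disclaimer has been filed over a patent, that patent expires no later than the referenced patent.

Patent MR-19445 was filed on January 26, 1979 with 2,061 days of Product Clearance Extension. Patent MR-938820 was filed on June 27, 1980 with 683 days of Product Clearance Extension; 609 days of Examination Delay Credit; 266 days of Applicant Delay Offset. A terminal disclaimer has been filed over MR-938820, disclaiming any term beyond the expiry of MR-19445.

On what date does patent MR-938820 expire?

Natural term of MR-938820:
  Base: filing + 18 years → 27 June 1998.
  Product Clearance Extension: +683 days → 10 May 2000.
  Examination Delay Credit: +609 days → 9 January 2002.
  Applicant Delay Offset: −266 days → 18 April 2001.
Expiry of referenced patent MR-19445:
  Base: filing + 18 years → 26 January 1997.
  Product Clearance Extension: +2061 days → 18 September 2002.
Terminal disclaimer: MR-938820 expires on the earlier of 18 April 2001 and 18 September 2002.

2001-04-18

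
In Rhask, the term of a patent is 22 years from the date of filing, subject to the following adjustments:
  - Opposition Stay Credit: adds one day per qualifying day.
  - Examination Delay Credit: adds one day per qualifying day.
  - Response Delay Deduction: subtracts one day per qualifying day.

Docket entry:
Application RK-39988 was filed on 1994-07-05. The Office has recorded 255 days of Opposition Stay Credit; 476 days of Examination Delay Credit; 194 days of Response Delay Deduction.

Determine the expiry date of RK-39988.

2017-12-24

Base term: filing date + 22 years → 5 July 2016.
Opposition Stay Credit: +255 days → 17 March 2017.
Examination Delay Credit: +476 days → 6 July 2018.
Response Delay Deduction: −194 days → 24 December 2017.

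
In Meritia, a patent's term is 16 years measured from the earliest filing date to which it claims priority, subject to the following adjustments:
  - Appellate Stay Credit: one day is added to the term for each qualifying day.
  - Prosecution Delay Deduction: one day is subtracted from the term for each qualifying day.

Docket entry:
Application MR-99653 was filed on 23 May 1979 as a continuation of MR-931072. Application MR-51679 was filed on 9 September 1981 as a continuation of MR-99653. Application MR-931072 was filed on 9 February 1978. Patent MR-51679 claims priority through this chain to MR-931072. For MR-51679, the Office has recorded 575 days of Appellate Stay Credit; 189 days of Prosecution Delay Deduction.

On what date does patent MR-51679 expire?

March 2, 1995

Earliest priority filing: 9 February 1978.
Base term: 9 February 1978 + 16 years → 9 February 1994.
Appellate Stay Credit: +575 days → 7 September 1995.
Prosecution Delay Deduction: −189 days → 2 March 1995.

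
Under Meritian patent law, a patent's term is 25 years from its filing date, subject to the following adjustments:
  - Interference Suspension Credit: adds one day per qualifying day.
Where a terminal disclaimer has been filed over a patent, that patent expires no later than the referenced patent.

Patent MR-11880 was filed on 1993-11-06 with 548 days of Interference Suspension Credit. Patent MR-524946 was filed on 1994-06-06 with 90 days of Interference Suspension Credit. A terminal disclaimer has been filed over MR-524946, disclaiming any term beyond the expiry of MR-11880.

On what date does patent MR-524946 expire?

Natural term of MR-524946:
  Base: filing + 25 years → 6 June 2019.
  Interference Suspension Credit: +90 days → 4 September 2019.
Expiry of referenced patent MR-11880:
  Base: filing + 25 years → 6 November 2018.
  Interference Suspension Credit: +548 days → 7 May 2020.
Terminal disclaimer: MR-524946 expires on the earlier of 4 September 2019 and 7 May 2020.

2019-09-04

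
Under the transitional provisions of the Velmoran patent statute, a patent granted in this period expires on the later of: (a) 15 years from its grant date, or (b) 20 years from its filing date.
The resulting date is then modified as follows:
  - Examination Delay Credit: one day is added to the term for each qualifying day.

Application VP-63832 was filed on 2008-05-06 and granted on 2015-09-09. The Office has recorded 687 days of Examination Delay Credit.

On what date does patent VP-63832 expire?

(a) grant + 15 years → 9 September 2030.
(b) filing + 20 years → 6 May 2028.
Later of the two: 9 September 2030.
Examination Delay Credit: +687 days → 27 July 2032.

2032-07-27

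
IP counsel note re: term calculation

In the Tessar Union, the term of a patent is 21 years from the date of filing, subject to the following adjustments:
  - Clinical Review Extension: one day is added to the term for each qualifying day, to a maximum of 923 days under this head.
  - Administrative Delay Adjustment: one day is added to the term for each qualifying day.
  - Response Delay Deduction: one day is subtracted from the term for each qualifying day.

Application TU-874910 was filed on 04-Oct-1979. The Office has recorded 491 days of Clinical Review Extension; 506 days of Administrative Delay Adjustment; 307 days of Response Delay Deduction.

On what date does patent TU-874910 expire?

August 25, 2002

Base term: filing date + 21 years → 4 October 2000.
Clinical Review Extension: 491 days (within the 923-day cap) → +491 days → 7 February 2002.
Administrative Delay Adjustment: +506 days → 28 June 2003.
Response Delay Deduction: −307 days → 25 August 2002.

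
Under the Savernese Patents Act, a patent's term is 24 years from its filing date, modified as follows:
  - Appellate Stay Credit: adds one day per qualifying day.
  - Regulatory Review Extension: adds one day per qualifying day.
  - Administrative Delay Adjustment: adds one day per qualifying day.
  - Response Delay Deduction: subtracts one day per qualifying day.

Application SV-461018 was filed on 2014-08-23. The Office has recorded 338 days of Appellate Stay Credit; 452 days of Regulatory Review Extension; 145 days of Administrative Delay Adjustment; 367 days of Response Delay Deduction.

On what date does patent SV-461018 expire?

2040-03-13

Base term: filing date + 24 years → 23 August 2038.
Appellate Stay Credit: +338 days → 27 July 2039.
Regulatory Review Extension: +452 days → 21 October 2040.
Administrative Delay Adjustment: +145 days → 15 March 2041.
Response Delay Deduction: −367 days → 13 March 2040.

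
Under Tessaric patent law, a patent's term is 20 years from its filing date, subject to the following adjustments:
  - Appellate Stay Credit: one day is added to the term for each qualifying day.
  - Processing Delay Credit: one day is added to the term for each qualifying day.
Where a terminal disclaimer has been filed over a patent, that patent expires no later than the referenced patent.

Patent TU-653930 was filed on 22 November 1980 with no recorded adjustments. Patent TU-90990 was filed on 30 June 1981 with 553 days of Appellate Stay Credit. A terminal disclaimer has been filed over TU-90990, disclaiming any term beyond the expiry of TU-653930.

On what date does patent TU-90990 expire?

November 22, 2000

Natural term of TU-90990:
  Base: filing + 20 years → 30 June 2001.
  Appellate Stay Credit: +553 days → 4 January 2003.
Expiry of referenced patent TU-653930:
  Base: filing + 20 years → 22 November 2000.
Terminal disclaimer: TU-90990 expires on the earlier of 4 January 2003 and 22 November 2000.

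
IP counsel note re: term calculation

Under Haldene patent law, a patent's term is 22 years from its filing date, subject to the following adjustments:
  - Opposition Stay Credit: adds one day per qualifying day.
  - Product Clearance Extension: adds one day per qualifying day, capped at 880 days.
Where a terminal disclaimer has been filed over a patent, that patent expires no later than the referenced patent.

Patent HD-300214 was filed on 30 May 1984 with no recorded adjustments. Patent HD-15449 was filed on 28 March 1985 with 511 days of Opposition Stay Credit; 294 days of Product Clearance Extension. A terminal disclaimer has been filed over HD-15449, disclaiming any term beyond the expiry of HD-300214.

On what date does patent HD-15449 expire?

May 30, 2006

Natural term of HD-15449:
  Base: filing + 22 years → 28 March 2007.
  Opposition Stay Credit: +511 days → 20 August 2008.
  Product Clearance Extension: 294 days (within the 880-day cap) → +294 days → 10 June 2009.
Expiry of referenced patent HD-300214:
  Base: filing + 22 years → 30 May 2006.
Terminal disclaimer: HD-15449 expires on the earlier of 10 June 2009 and 30 May 2006.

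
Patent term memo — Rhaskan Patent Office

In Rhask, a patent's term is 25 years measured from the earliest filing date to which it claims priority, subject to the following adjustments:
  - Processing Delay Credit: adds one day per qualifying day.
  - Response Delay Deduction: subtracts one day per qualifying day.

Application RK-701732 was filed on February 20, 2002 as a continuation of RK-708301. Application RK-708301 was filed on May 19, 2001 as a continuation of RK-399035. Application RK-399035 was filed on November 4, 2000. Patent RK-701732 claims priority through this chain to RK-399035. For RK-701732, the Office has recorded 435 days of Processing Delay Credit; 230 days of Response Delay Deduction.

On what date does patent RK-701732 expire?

2026-05-28

Earliest priority filing: 4 November 2000.
Base term: 4 November 2000 + 25 years → 4 November 2025.
Processing Delay Credit: +435 days → 13 January 2027.
Response Delay Deduction: −230 days → 28 May 2026.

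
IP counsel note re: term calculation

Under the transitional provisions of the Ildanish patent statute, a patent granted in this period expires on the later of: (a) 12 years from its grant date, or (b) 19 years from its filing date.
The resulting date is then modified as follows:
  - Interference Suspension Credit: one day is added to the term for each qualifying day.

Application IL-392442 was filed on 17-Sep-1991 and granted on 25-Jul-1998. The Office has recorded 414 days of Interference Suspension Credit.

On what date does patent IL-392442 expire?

2011-11-05

(a) grant + 12 years → 25 July 2010.
(b) filing + 19 years → 17 September 2010.
Later of the two: 17 September 2010.
Interference Suspension Credit: +414 days → 5 November 2011.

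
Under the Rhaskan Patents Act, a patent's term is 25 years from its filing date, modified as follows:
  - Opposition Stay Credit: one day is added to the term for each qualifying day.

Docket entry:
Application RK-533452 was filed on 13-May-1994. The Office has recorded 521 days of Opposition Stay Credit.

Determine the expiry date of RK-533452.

October 15, 2020

Base term: filing date + 25 years → 13 May 2019.
Opposition Stay Credit: +521 days → 15 October 2020.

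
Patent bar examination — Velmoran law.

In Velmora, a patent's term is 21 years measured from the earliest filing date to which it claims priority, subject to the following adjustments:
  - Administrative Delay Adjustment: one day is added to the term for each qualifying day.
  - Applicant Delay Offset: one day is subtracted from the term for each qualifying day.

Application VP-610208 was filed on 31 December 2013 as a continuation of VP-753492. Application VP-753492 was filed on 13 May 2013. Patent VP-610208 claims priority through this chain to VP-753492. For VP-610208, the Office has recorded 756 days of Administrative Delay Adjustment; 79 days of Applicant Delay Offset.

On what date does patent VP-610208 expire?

2036-03-20

Earliest priority filing: 13 May 2013.
Base term: 13 May 2013 + 21 years → 13 May 2034.
Administrative Delay Adjustment: +756 days → 7 June 2036.
Applicant Delay Offset: −79 days → 20 March 2036.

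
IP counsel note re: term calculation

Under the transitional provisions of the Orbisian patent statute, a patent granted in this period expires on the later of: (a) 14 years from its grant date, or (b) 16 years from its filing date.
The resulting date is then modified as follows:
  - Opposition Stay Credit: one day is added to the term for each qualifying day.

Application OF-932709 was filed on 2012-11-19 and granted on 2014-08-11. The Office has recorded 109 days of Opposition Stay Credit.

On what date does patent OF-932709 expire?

2029-03-08

(a) grant + 14 years → 11 August 2028.
(b) filing + 16 years → 19 November 2028.
Later of the two: 19 November 2028.
Opposition Stay Credit: +109 days → 8 March 2029.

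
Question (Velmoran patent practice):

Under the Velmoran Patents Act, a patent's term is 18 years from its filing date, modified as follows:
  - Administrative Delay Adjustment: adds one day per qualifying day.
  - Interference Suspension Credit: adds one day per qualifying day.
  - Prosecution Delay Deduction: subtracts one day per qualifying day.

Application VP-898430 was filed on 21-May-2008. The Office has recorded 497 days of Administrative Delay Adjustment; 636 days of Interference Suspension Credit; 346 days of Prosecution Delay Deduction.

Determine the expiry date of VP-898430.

July 16, 2028

Base term: filing date + 18 years → 21 May 2026.
Administrative Delay Adjustment: +497 days → 30 September 2027.
Interference Suspension Credit: +636 days → 27 June 2029.
Prosecution Delay Deduction: −346 days → 16 July 2028.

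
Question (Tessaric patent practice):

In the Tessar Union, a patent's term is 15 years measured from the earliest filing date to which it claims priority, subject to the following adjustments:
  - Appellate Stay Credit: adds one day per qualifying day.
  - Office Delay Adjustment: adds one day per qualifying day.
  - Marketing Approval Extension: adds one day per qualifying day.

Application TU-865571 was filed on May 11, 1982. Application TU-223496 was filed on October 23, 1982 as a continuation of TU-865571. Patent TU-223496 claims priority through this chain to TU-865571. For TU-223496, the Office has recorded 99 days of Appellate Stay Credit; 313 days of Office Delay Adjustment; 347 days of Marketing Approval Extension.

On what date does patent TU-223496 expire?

1999-06-09

Earliest priority filing: 11 May 1982.
Base term: 11 May 1982 + 15 years → 11 May 1997.
Appellate Stay Credit: +99 days → 18 August 1997.
Office Delay Adjustment: +313 days → 27 June 1998.
Marketing Approval Extension: +347 days → 9 June 1999.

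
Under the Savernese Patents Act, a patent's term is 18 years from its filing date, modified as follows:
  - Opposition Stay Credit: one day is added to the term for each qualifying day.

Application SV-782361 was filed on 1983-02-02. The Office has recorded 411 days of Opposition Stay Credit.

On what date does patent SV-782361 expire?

2002-03-20

Base term: filing date + 18 years → 2 February 2001.
Opposition Stay Credit: +411 days → 20 March 2002.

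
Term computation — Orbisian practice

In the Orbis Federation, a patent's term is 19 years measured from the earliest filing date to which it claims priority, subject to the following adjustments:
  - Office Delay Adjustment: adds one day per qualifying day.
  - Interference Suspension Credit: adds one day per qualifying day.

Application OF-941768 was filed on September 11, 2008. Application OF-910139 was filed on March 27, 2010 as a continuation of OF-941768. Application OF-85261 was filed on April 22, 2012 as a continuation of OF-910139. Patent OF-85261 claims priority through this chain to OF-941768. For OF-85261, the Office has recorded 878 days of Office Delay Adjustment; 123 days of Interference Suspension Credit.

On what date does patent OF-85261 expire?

Earliest priority filing: 11 September 2008.
Base term: 11 September 2008 + 19 years → 11 September 2027.
Office Delay Adjustment: +878 days → 5 February 2030.
Interference Suspension Credit: +123 days → 8 June 2030.

2030-06-08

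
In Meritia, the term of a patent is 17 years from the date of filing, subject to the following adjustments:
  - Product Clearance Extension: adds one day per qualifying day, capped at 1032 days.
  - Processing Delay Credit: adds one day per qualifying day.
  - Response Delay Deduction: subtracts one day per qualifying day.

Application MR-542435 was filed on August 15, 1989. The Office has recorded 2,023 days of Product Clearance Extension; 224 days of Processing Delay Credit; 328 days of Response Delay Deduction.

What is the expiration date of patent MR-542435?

February 28, 2009

Base term: filing date + 17 years → 15 August 2006.
Product Clearance Extension: 2023 days claimed exceeds the 1032-day cap, so +1032 days → 12 June 2009.
Processing Delay Credit: +224 days → 22 January 2010.
Response Delay Deduction: −328 days → 28 February 2009.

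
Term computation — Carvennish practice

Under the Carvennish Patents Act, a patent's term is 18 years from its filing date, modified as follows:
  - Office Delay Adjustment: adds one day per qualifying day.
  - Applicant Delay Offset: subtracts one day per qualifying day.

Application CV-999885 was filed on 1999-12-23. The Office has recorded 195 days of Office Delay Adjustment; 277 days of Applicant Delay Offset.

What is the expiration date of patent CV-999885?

October 2, 2017

Base term: filing date + 18 years → 23 December 2017.
Office Delay Adjustment: +195 days → 6 July 2018.
Applicant Delay Offset: −277 days → 2 October 2017.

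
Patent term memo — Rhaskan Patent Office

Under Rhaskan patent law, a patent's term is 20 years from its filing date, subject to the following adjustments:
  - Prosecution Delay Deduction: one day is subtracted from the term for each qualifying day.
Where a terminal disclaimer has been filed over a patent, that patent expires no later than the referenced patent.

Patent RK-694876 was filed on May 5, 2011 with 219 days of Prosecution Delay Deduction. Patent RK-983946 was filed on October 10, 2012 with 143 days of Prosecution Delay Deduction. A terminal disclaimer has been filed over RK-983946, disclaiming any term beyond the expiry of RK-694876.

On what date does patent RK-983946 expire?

Natural term of RK-983946:
  Base: filing + 20 years → 10 October 2032.
  Prosecution Delay Deduction: −143 days → 20 May 2032.
Expiry of referenced patent RK-694876:
  Base: filing + 20 years → 5 May 2031.
  Prosecution Delay Deduction: −219 days → 28 September 2030.
Terminal disclaimer: RK-983946 expires on the earlier of 20 May 2032 and 28 September 2030.

September 28, 2030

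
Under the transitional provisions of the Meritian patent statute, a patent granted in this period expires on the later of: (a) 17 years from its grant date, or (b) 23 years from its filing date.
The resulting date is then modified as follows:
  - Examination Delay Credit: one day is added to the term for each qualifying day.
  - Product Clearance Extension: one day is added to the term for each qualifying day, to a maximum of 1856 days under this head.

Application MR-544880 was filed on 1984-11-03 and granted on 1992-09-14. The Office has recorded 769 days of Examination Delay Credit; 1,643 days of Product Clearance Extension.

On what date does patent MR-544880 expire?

2016-04-22

(a) grant + 17 years → 14 September 2009.
(b) filing + 23 years → 3 November 2007.
Later of the two: 14 September 2009.
Examination Delay Credit: +769 days → 23 October 2011.
Product Clearance Extension: 1643 days (within the 1856-day cap) → +1643 days → 22 April 2016.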